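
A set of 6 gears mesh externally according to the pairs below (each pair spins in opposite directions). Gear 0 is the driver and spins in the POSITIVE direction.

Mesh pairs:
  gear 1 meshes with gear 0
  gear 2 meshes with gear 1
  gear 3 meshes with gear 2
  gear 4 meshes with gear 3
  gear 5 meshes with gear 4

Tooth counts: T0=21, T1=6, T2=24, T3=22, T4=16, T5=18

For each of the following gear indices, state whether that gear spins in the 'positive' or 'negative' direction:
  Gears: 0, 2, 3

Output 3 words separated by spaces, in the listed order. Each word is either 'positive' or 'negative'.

Answer: positive positive negative

Derivation:
Gear 0 (driver): positive (depth 0)
  gear 1: meshes with gear 0 -> depth 1 -> negative (opposite of gear 0)
  gear 2: meshes with gear 1 -> depth 2 -> positive (opposite of gear 1)
  gear 3: meshes with gear 2 -> depth 3 -> negative (opposite of gear 2)
  gear 4: meshes with gear 3 -> depth 4 -> positive (opposite of gear 3)
  gear 5: meshes with gear 4 -> depth 5 -> negative (opposite of gear 4)
Queried indices 0, 2, 3 -> positive, positive, negative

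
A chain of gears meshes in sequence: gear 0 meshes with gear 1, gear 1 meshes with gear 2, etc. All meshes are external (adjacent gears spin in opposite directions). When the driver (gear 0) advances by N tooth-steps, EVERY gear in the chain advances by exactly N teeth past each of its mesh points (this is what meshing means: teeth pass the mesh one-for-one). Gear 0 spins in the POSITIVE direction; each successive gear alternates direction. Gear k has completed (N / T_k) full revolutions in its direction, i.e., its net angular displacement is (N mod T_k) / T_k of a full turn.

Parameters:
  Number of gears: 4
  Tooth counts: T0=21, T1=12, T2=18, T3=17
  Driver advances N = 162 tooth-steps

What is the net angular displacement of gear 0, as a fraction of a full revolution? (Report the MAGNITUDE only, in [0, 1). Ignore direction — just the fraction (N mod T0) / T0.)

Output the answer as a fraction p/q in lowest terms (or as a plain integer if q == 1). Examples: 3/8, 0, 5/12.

Chain of 4 gears, tooth counts: [21, 12, 18, 17]
  gear 0: T0=21, direction=positive, advance = 162 mod 21 = 15 teeth = 15/21 turn
  gear 1: T1=12, direction=negative, advance = 162 mod 12 = 6 teeth = 6/12 turn
  gear 2: T2=18, direction=positive, advance = 162 mod 18 = 0 teeth = 0/18 turn
  gear 3: T3=17, direction=negative, advance = 162 mod 17 = 9 teeth = 9/17 turn
Gear 0: 162 mod 21 = 15
Fraction = 15 / 21 = 5/7 (gcd(15,21)=3) = 5/7

Answer: 5/7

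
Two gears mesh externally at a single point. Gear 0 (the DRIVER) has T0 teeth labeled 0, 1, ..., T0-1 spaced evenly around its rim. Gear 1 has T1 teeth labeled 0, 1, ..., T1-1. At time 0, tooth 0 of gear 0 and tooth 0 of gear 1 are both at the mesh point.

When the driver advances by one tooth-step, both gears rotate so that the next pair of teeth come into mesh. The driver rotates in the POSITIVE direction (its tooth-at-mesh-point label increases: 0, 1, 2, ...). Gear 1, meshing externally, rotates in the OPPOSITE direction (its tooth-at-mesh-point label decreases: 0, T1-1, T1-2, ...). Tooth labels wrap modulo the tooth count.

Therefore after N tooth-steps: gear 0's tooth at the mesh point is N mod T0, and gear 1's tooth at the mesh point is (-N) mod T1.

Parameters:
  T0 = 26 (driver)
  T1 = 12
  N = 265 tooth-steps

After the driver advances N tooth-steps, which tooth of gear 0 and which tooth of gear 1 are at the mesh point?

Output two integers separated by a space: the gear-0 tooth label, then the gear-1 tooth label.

Gear 0 (driver, T0=26): tooth at mesh = N mod T0
  265 = 10 * 26 + 5, so 265 mod 26 = 5
  gear 0 tooth = 5
Gear 1 (driven, T1=12): tooth at mesh = (-N) mod T1
  265 = 22 * 12 + 1, so 265 mod 12 = 1
  (-265) mod 12 = (-1) mod 12 = 12 - 1 = 11
Mesh after 265 steps: gear-0 tooth 5 meets gear-1 tooth 11

Answer: 5 11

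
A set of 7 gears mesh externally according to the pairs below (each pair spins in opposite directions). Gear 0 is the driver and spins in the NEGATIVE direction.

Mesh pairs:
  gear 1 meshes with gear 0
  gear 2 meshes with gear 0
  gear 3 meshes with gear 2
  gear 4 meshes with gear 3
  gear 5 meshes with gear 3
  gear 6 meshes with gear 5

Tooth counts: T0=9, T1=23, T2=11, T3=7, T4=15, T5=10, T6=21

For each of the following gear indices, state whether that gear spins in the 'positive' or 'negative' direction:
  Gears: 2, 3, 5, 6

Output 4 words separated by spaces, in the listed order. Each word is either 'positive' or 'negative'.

Answer: positive negative positive negative

Derivation:
Gear 0 (driver): negative (depth 0)
  gear 1: meshes with gear 0 -> depth 1 -> positive (opposite of gear 0)
  gear 2: meshes with gear 0 -> depth 1 -> positive (opposite of gear 0)
  gear 3: meshes with gear 2 -> depth 2 -> negative (opposite of gear 2)
  gear 4: meshes with gear 3 -> depth 3 -> positive (opposite of gear 3)
  gear 5: meshes with gear 3 -> depth 3 -> positive (opposite of gear 3)
  gear 6: meshes with gear 5 -> depth 4 -> negative (opposite of gear 5)
Queried indices 2, 3, 5, 6 -> positive, negative, positive, negative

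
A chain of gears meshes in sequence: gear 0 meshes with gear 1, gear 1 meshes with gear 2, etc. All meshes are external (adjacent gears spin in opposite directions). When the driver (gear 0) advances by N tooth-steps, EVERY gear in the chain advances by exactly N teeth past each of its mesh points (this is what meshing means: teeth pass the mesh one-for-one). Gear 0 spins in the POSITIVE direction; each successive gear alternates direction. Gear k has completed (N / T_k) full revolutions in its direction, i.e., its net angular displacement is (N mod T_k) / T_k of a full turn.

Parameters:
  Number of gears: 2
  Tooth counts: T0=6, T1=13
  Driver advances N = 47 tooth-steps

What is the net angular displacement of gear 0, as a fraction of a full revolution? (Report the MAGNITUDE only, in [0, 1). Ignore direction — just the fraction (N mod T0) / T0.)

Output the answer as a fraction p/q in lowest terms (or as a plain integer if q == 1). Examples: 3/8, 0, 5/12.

Answer: 5/6

Derivation:
Chain of 2 gears, tooth counts: [6, 13]
  gear 0: T0=6, direction=positive, advance = 47 mod 6 = 5 teeth = 5/6 turn
  gear 1: T1=13, direction=negative, advance = 47 mod 13 = 8 teeth = 8/13 turn
Gear 0: 47 mod 6 = 5
Fraction = 5 / 6 = 5/6 (gcd(5,6)=1) = 5/6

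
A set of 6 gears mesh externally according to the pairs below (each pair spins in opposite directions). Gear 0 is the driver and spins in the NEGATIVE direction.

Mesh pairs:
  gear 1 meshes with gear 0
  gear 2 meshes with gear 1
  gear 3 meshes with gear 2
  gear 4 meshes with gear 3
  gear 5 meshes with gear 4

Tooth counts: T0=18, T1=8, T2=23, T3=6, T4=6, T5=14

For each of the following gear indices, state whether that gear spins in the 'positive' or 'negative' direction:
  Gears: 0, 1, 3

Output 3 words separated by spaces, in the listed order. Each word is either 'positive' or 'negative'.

Answer: negative positive positive

Derivation:
Gear 0 (driver): negative (depth 0)
  gear 1: meshes with gear 0 -> depth 1 -> positive (opposite of gear 0)
  gear 2: meshes with gear 1 -> depth 2 -> negative (opposite of gear 1)
  gear 3: meshes with gear 2 -> depth 3 -> positive (opposite of gear 2)
  gear 4: meshes with gear 3 -> depth 4 -> negative (opposite of gear 3)
  gear 5: meshes with gear 4 -> depth 5 -> positive (opposite of gear 4)
Queried indices 0, 1, 3 -> negative, positive, positive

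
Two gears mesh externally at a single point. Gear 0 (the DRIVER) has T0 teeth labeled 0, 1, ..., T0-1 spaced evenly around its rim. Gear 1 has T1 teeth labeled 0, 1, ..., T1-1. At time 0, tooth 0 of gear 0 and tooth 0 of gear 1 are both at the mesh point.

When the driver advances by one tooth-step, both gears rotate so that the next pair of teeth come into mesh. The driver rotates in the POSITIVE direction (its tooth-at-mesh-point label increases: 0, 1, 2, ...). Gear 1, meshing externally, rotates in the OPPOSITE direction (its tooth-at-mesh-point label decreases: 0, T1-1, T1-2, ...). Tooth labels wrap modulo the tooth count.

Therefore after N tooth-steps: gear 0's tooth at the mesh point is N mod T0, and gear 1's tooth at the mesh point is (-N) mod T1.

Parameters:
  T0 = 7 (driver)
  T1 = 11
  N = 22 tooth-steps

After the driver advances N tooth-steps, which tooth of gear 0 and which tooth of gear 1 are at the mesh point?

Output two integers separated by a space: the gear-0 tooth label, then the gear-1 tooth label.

Gear 0 (driver, T0=7): tooth at mesh = N mod T0
  22 = 3 * 7 + 1, so 22 mod 7 = 1
  gear 0 tooth = 1
Gear 1 (driven, T1=11): tooth at mesh = (-N) mod T1
  22 = 2 * 11 + 0, so 22 mod 11 = 0
  (-22) mod 11 = 0
Mesh after 22 steps: gear-0 tooth 1 meets gear-1 tooth 0

Answer: 1 0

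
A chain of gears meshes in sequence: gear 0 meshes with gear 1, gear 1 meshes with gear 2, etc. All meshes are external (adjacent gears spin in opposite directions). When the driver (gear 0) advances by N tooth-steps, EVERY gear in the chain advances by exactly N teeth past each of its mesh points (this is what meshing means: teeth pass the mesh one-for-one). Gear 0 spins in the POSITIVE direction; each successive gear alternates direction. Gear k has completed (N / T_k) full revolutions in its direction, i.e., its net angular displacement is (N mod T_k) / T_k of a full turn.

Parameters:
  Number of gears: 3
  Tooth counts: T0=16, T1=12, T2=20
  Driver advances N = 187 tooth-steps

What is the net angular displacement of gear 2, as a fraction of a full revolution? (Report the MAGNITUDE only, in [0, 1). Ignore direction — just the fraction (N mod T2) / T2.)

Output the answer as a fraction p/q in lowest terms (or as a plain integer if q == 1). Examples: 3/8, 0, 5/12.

Answer: 7/20

Derivation:
Chain of 3 gears, tooth counts: [16, 12, 20]
  gear 0: T0=16, direction=positive, advance = 187 mod 16 = 11 teeth = 11/16 turn
  gear 1: T1=12, direction=negative, advance = 187 mod 12 = 7 teeth = 7/12 turn
  gear 2: T2=20, direction=positive, advance = 187 mod 20 = 7 teeth = 7/20 turn
Gear 2: 187 mod 20 = 7
Fraction = 7 / 20 = 7/20 (gcd(7,20)=1) = 7/20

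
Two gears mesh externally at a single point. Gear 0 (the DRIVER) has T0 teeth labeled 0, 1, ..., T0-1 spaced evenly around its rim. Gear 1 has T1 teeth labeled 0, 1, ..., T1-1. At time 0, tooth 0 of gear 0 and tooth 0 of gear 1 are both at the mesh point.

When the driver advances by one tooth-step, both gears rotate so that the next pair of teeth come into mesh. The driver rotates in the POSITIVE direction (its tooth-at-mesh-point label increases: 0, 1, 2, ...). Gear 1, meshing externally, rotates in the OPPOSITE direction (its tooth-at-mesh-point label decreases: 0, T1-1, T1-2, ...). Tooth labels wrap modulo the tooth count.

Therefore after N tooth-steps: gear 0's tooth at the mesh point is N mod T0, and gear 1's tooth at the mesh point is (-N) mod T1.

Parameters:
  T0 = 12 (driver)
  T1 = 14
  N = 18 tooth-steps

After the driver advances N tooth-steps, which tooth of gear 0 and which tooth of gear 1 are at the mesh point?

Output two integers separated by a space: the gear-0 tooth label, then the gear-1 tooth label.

Answer: 6 10

Derivation:
Gear 0 (driver, T0=12): tooth at mesh = N mod T0
  18 = 1 * 12 + 6, so 18 mod 12 = 6
  gear 0 tooth = 6
Gear 1 (driven, T1=14): tooth at mesh = (-N) mod T1
  18 = 1 * 14 + 4, so 18 mod 14 = 4
  (-18) mod 14 = (-4) mod 14 = 14 - 4 = 10
Mesh after 18 steps: gear-0 tooth 6 meets gear-1 tooth 10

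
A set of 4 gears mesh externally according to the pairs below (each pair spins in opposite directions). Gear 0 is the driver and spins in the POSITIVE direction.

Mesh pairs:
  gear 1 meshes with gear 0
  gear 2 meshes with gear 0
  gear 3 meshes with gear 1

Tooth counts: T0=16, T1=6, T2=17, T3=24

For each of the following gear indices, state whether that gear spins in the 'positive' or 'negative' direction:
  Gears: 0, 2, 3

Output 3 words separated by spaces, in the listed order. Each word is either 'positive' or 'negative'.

Answer: positive negative positive

Derivation:
Gear 0 (driver): positive (depth 0)
  gear 1: meshes with gear 0 -> depth 1 -> negative (opposite of gear 0)
  gear 2: meshes with gear 0 -> depth 1 -> negative (opposite of gear 0)
  gear 3: meshes with gear 1 -> depth 2 -> positive (opposite of gear 1)
Queried indices 0, 2, 3 -> positive, negative, positive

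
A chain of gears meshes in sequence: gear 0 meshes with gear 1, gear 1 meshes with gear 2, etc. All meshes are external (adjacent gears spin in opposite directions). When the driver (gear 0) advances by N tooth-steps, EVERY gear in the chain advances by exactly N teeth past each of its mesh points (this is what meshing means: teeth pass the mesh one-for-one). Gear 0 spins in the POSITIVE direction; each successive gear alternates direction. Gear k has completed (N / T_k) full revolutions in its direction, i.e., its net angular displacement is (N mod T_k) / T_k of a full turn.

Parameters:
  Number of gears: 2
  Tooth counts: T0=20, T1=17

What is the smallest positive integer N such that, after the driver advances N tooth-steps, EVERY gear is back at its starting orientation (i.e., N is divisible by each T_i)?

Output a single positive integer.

Answer: 340

Derivation:
Gear k returns to start when N is a multiple of T_k.
All gears at start simultaneously when N is a common multiple of [20, 17]; the smallest such N is lcm(20, 17).
Start: lcm = T0 = 20
Fold in T1=17: gcd(20, 17) = 1; lcm(20, 17) = 20 * 17 / 1 = 340 / 1 = 340
Full cycle length = 340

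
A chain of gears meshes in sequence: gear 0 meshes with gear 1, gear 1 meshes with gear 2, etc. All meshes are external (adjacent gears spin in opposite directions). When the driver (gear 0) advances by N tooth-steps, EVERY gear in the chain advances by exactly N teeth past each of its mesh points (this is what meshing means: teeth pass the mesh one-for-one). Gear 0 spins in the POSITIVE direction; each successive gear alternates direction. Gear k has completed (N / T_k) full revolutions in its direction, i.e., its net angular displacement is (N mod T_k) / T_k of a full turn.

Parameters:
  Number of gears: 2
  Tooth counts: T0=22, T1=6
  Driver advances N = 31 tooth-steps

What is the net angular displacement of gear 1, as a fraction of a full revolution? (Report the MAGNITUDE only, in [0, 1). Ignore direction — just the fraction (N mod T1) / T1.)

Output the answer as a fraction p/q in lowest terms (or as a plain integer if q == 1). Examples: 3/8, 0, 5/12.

Answer: 1/6

Derivation:
Chain of 2 gears, tooth counts: [22, 6]
  gear 0: T0=22, direction=positive, advance = 31 mod 22 = 9 teeth = 9/22 turn
  gear 1: T1=6, direction=negative, advance = 31 mod 6 = 1 teeth = 1/6 turn
Gear 1: 31 mod 6 = 1
Fraction = 1 / 6 = 1/6 (gcd(1,6)=1) = 1/6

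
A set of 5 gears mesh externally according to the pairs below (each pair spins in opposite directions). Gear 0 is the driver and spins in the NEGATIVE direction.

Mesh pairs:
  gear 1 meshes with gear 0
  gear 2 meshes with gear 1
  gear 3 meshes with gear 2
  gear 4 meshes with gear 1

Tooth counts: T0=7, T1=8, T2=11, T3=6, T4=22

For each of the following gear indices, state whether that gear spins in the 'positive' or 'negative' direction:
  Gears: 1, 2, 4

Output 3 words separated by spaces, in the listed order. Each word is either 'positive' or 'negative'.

Gear 0 (driver): negative (depth 0)
  gear 1: meshes with gear 0 -> depth 1 -> positive (opposite of gear 0)
  gear 2: meshes with gear 1 -> depth 2 -> negative (opposite of gear 1)
  gear 3: meshes with gear 2 -> depth 3 -> positive (opposite of gear 2)
  gear 4: meshes with gear 1 -> depth 2 -> negative (opposite of gear 1)
Queried indices 1, 2, 4 -> positive, negative, negative

Answer: positive negative negative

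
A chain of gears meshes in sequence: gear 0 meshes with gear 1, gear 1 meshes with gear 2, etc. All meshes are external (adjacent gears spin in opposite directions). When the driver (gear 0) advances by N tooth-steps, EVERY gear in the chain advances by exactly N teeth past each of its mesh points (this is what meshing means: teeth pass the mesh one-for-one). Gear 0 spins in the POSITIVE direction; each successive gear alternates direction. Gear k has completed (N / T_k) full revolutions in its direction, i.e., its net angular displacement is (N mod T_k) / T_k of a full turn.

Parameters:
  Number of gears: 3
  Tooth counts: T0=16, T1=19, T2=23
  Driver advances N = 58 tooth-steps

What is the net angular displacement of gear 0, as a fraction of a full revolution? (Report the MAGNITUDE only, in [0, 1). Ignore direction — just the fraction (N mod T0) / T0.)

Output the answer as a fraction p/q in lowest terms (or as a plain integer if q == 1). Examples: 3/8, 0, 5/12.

Answer: 5/8

Derivation:
Chain of 3 gears, tooth counts: [16, 19, 23]
  gear 0: T0=16, direction=positive, advance = 58 mod 16 = 10 teeth = 10/16 turn
  gear 1: T1=19, direction=negative, advance = 58 mod 19 = 1 teeth = 1/19 turn
  gear 2: T2=23, direction=positive, advance = 58 mod 23 = 12 teeth = 12/23 turn
Gear 0: 58 mod 16 = 10
Fraction = 10 / 16 = 5/8 (gcd(10,16)=2) = 5/8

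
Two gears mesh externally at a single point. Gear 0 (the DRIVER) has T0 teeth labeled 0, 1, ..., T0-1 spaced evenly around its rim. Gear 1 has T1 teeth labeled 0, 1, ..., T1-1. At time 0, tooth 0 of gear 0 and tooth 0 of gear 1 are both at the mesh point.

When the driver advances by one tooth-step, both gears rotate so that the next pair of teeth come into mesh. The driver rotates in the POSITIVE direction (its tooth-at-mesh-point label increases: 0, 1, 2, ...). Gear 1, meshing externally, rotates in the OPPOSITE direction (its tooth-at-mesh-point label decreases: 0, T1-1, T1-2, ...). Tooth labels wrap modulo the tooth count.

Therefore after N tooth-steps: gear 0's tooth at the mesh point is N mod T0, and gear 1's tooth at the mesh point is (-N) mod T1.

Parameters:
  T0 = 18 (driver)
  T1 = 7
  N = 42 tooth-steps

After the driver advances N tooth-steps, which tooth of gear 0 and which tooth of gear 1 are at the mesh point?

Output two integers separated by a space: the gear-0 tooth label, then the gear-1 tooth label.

Gear 0 (driver, T0=18): tooth at mesh = N mod T0
  42 = 2 * 18 + 6, so 42 mod 18 = 6
  gear 0 tooth = 6
Gear 1 (driven, T1=7): tooth at mesh = (-N) mod T1
  42 = 6 * 7 + 0, so 42 mod 7 = 0
  (-42) mod 7 = 0
Mesh after 42 steps: gear-0 tooth 6 meets gear-1 tooth 0

Answer: 6 0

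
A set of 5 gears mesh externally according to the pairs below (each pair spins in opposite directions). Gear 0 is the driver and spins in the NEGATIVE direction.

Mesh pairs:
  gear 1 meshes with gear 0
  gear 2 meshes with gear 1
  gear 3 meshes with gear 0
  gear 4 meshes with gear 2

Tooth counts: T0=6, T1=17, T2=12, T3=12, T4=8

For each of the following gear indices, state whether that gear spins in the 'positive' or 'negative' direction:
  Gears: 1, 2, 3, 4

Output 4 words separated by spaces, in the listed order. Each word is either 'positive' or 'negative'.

Answer: positive negative positive positive

Derivation:
Gear 0 (driver): negative (depth 0)
  gear 1: meshes with gear 0 -> depth 1 -> positive (opposite of gear 0)
  gear 2: meshes with gear 1 -> depth 2 -> negative (opposite of gear 1)
  gear 3: meshes with gear 0 -> depth 1 -> positive (opposite of gear 0)
  gear 4: meshes with gear 2 -> depth 3 -> positive (opposite of gear 2)
Queried indices 1, 2, 3, 4 -> positive, negative, positive, positive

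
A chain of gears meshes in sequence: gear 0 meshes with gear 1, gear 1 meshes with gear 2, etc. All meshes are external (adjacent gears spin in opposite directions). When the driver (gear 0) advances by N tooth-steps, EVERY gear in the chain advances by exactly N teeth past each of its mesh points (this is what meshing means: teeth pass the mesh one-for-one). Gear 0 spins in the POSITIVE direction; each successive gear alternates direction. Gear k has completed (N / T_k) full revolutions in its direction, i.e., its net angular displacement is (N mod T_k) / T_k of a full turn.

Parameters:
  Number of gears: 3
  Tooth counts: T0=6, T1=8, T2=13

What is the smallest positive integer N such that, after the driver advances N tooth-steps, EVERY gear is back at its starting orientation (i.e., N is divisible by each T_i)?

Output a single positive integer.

Gear k returns to start when N is a multiple of T_k.
All gears at start simultaneously when N is a common multiple of [6, 8, 13]; the smallest such N is lcm(6, 8, 13).
Start: lcm = T0 = 6
Fold in T1=8: gcd(6, 8) = 2; lcm(6, 8) = 6 * 8 / 2 = 48 / 2 = 24
Fold in T2=13: gcd(24, 13) = 1; lcm(24, 13) = 24 * 13 / 1 = 312 / 1 = 312
Full cycle length = 312

Answer: 312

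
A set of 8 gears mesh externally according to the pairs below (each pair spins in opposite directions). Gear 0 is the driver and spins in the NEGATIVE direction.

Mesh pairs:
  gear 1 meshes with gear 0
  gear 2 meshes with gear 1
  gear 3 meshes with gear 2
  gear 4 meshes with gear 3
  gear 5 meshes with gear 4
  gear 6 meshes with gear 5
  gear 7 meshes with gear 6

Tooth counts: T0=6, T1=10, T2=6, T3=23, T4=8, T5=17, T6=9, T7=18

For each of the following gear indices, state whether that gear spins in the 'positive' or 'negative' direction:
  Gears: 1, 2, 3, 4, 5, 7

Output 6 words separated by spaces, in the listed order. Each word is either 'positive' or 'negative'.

Gear 0 (driver): negative (depth 0)
  gear 1: meshes with gear 0 -> depth 1 -> positive (opposite of gear 0)
  gear 2: meshes with gear 1 -> depth 2 -> negative (opposite of gear 1)
  gear 3: meshes with gear 2 -> depth 3 -> positive (opposite of gear 2)
  gear 4: meshes with gear 3 -> depth 4 -> negative (opposite of gear 3)
  gear 5: meshes with gear 4 -> depth 5 -> positive (opposite of gear 4)
  gear 6: meshes with gear 5 -> depth 6 -> negative (opposite of gear 5)
  gear 7: meshes with gear 6 -> depth 7 -> positive (opposite of gear 6)
Queried indices 1, 2, 3, 4, 5, 7 -> positive, negative, positive, negative, positive, positive

Answer: positive negative positive negative positive positive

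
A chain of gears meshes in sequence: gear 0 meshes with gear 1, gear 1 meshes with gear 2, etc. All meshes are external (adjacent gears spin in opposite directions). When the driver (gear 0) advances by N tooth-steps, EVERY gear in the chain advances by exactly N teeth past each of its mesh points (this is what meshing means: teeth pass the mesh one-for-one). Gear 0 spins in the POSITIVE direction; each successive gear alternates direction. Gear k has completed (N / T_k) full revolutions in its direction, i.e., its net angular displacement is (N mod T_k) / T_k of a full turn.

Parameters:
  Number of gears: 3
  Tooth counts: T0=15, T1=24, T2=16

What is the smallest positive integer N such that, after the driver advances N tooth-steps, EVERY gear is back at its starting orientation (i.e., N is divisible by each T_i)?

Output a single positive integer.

Answer: 240

Derivation:
Gear k returns to start when N is a multiple of T_k.
All gears at start simultaneously when N is a common multiple of [15, 24, 16]; the smallest such N is lcm(15, 24, 16).
Start: lcm = T0 = 15
Fold in T1=24: gcd(15, 24) = 3; lcm(15, 24) = 15 * 24 / 3 = 360 / 3 = 120
Fold in T2=16: gcd(120, 16) = 8; lcm(120, 16) = 120 * 16 / 8 = 1920 / 8 = 240
Full cycle length = 240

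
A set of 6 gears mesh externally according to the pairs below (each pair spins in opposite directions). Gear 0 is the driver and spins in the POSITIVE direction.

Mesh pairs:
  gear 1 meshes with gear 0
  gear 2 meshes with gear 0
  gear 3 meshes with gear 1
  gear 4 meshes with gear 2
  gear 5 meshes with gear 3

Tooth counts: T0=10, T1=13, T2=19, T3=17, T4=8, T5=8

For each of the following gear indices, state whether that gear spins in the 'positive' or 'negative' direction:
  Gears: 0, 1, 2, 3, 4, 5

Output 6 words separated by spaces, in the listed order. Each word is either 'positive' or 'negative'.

Answer: positive negative negative positive positive negative

Derivation:
Gear 0 (driver): positive (depth 0)
  gear 1: meshes with gear 0 -> depth 1 -> negative (opposite of gear 0)
  gear 2: meshes with gear 0 -> depth 1 -> negative (opposite of gear 0)
  gear 3: meshes with gear 1 -> depth 2 -> positive (opposite of gear 1)
  gear 4: meshes with gear 2 -> depth 2 -> positive (opposite of gear 2)
  gear 5: meshes with gear 3 -> depth 3 -> negative (opposite of gear 3)
Queried indices 0, 1, 2, 3, 4, 5 -> positive, negative, negative, positive, positive, negative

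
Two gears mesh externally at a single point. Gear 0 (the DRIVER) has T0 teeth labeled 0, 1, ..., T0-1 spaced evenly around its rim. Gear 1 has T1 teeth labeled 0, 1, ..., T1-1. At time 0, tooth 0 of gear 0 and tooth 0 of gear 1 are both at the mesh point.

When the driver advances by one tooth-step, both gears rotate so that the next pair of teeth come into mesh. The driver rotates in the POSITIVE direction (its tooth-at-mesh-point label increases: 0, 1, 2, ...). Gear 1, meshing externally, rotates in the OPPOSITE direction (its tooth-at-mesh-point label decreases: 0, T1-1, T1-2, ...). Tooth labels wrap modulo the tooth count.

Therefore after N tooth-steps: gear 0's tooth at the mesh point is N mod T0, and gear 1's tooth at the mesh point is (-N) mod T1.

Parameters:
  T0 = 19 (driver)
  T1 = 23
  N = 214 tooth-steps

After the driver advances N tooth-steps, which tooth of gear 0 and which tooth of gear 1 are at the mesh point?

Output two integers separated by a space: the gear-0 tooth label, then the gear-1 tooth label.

Gear 0 (driver, T0=19): tooth at mesh = N mod T0
  214 = 11 * 19 + 5, so 214 mod 19 = 5
  gear 0 tooth = 5
Gear 1 (driven, T1=23): tooth at mesh = (-N) mod T1
  214 = 9 * 23 + 7, so 214 mod 23 = 7
  (-214) mod 23 = (-7) mod 23 = 23 - 7 = 16
Mesh after 214 steps: gear-0 tooth 5 meets gear-1 tooth 16

Answer: 5 16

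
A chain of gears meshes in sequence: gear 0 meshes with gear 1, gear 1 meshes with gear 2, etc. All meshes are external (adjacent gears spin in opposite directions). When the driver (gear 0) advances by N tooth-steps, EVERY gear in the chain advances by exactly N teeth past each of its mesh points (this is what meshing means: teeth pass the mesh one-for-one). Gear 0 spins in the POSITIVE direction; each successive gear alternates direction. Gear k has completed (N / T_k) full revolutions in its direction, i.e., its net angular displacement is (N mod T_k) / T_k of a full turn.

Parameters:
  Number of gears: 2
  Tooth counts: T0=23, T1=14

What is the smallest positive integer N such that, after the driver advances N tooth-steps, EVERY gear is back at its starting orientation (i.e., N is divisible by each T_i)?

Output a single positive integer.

Answer: 322

Derivation:
Gear k returns to start when N is a multiple of T_k.
All gears at start simultaneously when N is a common multiple of [23, 14]; the smallest such N is lcm(23, 14).
Start: lcm = T0 = 23
Fold in T1=14: gcd(23, 14) = 1; lcm(23, 14) = 23 * 14 / 1 = 322 / 1 = 322
Full cycle length = 322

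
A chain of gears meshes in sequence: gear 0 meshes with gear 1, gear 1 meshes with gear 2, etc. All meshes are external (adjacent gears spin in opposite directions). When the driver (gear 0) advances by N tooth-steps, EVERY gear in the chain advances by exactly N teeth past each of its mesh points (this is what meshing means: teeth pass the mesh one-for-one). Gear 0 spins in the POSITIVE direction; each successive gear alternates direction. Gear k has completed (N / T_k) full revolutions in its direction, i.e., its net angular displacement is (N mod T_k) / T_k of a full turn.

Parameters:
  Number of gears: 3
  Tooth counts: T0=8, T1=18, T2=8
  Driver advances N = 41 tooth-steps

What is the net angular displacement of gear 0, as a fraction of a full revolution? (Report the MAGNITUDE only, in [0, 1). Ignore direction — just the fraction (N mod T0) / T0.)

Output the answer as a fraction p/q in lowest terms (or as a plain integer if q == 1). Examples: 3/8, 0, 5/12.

Chain of 3 gears, tooth counts: [8, 18, 8]
  gear 0: T0=8, direction=positive, advance = 41 mod 8 = 1 teeth = 1/8 turn
  gear 1: T1=18, direction=negative, advance = 41 mod 18 = 5 teeth = 5/18 turn
  gear 2: T2=8, direction=positive, advance = 41 mod 8 = 1 teeth = 1/8 turn
Gear 0: 41 mod 8 = 1
Fraction = 1 / 8 = 1/8 (gcd(1,8)=1) = 1/8

Answer: 1/8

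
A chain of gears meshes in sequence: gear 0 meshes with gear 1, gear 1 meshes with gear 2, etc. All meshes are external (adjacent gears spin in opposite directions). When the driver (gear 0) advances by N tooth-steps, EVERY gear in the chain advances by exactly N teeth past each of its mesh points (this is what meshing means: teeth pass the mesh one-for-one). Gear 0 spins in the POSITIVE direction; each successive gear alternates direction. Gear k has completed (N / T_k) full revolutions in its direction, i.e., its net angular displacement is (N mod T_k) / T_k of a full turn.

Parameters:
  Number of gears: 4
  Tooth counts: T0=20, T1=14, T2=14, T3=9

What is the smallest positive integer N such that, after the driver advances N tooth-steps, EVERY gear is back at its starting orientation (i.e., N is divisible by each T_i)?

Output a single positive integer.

Gear k returns to start when N is a multiple of T_k.
All gears at start simultaneously when N is a common multiple of [20, 14, 14, 9]; the smallest such N is lcm(20, 14, 14, 9).
Start: lcm = T0 = 20
Fold in T1=14: gcd(20, 14) = 2; lcm(20, 14) = 20 * 14 / 2 = 280 / 2 = 140
Fold in T2=14: gcd(140, 14) = 14; lcm(140, 14) = 140 * 14 / 14 = 1960 / 14 = 140
Fold in T3=9: gcd(140, 9) = 1; lcm(140, 9) = 140 * 9 / 1 = 1260 / 1 = 1260
Full cycle length = 1260

Answer: 1260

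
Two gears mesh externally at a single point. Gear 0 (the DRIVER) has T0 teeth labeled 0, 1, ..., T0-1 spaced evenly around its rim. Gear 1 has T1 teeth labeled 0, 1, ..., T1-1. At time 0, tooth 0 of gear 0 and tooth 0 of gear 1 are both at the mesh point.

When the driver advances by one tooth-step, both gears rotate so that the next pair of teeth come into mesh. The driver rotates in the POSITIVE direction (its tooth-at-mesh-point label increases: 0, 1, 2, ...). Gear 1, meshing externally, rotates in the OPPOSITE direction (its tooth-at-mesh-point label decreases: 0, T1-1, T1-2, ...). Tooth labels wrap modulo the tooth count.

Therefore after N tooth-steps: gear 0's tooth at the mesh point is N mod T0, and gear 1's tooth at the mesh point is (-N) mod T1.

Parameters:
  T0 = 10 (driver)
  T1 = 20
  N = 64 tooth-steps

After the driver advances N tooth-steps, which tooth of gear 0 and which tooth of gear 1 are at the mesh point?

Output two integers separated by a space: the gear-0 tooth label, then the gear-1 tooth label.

Gear 0 (driver, T0=10): tooth at mesh = N mod T0
  64 = 6 * 10 + 4, so 64 mod 10 = 4
  gear 0 tooth = 4
Gear 1 (driven, T1=20): tooth at mesh = (-N) mod T1
  64 = 3 * 20 + 4, so 64 mod 20 = 4
  (-64) mod 20 = (-4) mod 20 = 20 - 4 = 16
Mesh after 64 steps: gear-0 tooth 4 meets gear-1 tooth 16

Answer: 4 16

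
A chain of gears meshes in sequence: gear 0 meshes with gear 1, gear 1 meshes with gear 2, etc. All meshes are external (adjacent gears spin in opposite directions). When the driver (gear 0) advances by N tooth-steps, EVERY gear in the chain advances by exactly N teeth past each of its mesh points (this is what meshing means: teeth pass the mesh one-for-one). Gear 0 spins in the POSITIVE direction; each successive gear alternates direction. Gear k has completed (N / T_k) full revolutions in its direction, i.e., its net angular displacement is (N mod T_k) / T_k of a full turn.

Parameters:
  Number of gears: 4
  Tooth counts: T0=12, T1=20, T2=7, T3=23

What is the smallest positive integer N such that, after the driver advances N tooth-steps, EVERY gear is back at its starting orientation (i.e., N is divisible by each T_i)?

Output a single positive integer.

Answer: 9660

Derivation:
Gear k returns to start when N is a multiple of T_k.
All gears at start simultaneously when N is a common multiple of [12, 20, 7, 23]; the smallest such N is lcm(12, 20, 7, 23).
Start: lcm = T0 = 12
Fold in T1=20: gcd(12, 20) = 4; lcm(12, 20) = 12 * 20 / 4 = 240 / 4 = 60
Fold in T2=7: gcd(60, 7) = 1; lcm(60, 7) = 60 * 7 / 1 = 420 / 1 = 420
Fold in T3=23: gcd(420, 23) = 1; lcm(420, 23) = 420 * 23 / 1 = 9660 / 1 = 9660
Full cycle length = 9660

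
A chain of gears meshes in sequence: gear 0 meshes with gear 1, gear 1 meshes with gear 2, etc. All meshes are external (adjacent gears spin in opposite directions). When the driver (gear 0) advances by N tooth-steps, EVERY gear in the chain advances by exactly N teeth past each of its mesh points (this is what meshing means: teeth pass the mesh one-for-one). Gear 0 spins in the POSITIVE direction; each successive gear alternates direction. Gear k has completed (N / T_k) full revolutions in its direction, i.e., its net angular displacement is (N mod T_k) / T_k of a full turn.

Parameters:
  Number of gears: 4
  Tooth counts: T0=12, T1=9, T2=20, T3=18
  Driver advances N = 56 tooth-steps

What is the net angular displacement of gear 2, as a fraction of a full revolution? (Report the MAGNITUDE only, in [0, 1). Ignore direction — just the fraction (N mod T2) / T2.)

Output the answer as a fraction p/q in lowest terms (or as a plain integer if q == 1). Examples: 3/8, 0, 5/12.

Chain of 4 gears, tooth counts: [12, 9, 20, 18]
  gear 0: T0=12, direction=positive, advance = 56 mod 12 = 8 teeth = 8/12 turn
  gear 1: T1=9, direction=negative, advance = 56 mod 9 = 2 teeth = 2/9 turn
  gear 2: T2=20, direction=positive, advance = 56 mod 20 = 16 teeth = 16/20 turn
  gear 3: T3=18, direction=negative, advance = 56 mod 18 = 2 teeth = 2/18 turn
Gear 2: 56 mod 20 = 16
Fraction = 16 / 20 = 4/5 (gcd(16,20)=4) = 4/5

Answer: 4/5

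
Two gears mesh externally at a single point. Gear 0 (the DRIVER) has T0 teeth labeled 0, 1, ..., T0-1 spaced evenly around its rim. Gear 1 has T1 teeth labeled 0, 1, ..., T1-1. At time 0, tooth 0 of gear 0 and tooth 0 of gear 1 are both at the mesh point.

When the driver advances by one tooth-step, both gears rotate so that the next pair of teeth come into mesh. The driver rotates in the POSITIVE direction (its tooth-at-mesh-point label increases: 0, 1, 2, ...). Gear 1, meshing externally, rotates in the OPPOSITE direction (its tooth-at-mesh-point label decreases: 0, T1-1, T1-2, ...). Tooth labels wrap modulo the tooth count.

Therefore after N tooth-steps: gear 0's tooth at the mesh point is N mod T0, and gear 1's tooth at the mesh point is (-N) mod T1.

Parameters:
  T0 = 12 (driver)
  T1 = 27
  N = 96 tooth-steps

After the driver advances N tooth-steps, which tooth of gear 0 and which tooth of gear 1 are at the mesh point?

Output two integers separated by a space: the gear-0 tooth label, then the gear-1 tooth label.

Gear 0 (driver, T0=12): tooth at mesh = N mod T0
  96 = 8 * 12 + 0, so 96 mod 12 = 0
  gear 0 tooth = 0
Gear 1 (driven, T1=27): tooth at mesh = (-N) mod T1
  96 = 3 * 27 + 15, so 96 mod 27 = 15
  (-96) mod 27 = (-15) mod 27 = 27 - 15 = 12
Mesh after 96 steps: gear-0 tooth 0 meets gear-1 tooth 12

Answer: 0 12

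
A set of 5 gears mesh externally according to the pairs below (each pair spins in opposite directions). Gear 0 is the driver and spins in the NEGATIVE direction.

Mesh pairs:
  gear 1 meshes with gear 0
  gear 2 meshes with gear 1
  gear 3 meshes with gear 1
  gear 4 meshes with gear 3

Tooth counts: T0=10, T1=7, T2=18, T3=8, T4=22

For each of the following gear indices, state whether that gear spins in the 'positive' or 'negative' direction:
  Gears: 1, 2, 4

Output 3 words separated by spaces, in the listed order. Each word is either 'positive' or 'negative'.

Answer: positive negative positive

Derivation:
Gear 0 (driver): negative (depth 0)
  gear 1: meshes with gear 0 -> depth 1 -> positive (opposite of gear 0)
  gear 2: meshes with gear 1 -> depth 2 -> negative (opposite of gear 1)
  gear 3: meshes with gear 1 -> depth 2 -> negative (opposite of gear 1)
  gear 4: meshes with gear 3 -> depth 3 -> positive (opposite of gear 3)
Queried indices 1, 2, 4 -> positive, negative, positive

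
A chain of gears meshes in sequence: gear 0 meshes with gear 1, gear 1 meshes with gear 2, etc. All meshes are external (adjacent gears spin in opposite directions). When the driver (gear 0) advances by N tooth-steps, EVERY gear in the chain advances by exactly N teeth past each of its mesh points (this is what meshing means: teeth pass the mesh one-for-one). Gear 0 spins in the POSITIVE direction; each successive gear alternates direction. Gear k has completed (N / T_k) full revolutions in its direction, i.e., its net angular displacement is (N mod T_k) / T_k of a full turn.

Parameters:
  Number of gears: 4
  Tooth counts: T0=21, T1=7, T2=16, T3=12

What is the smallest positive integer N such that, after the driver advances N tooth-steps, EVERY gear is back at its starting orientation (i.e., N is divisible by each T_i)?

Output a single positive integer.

Gear k returns to start when N is a multiple of T_k.
All gears at start simultaneously when N is a common multiple of [21, 7, 16, 12]; the smallest such N is lcm(21, 7, 16, 12).
Start: lcm = T0 = 21
Fold in T1=7: gcd(21, 7) = 7; lcm(21, 7) = 21 * 7 / 7 = 147 / 7 = 21
Fold in T2=16: gcd(21, 16) = 1; lcm(21, 16) = 21 * 16 / 1 = 336 / 1 = 336
Fold in T3=12: gcd(336, 12) = 12; lcm(336, 12) = 336 * 12 / 12 = 4032 / 12 = 336
Full cycle length = 336

Answer: 336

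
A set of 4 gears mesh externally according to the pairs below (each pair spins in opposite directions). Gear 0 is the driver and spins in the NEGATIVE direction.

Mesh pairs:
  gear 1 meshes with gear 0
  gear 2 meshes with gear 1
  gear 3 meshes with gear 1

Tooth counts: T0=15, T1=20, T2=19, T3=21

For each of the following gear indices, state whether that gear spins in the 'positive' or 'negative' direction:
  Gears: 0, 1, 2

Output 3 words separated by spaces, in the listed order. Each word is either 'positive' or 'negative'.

Answer: negative positive negative

Derivation:
Gear 0 (driver): negative (depth 0)
  gear 1: meshes with gear 0 -> depth 1 -> positive (opposite of gear 0)
  gear 2: meshes with gear 1 -> depth 2 -> negative (opposite of gear 1)
  gear 3: meshes with gear 1 -> depth 2 -> negative (opposite of gear 1)
Queried indices 0, 1, 2 -> negative, positive, negative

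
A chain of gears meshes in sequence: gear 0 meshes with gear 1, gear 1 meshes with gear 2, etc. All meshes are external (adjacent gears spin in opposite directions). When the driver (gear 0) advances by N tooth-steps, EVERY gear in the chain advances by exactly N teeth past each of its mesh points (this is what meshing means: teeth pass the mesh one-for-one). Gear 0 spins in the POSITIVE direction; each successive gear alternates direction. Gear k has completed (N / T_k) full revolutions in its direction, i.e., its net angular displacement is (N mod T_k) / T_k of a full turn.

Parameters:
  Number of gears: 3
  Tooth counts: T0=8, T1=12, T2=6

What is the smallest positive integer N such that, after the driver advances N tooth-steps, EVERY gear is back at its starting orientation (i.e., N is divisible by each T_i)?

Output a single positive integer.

Gear k returns to start when N is a multiple of T_k.
All gears at start simultaneously when N is a common multiple of [8, 12, 6]; the smallest such N is lcm(8, 12, 6).
Start: lcm = T0 = 8
Fold in T1=12: gcd(8, 12) = 4; lcm(8, 12) = 8 * 12 / 4 = 96 / 4 = 24
Fold in T2=6: gcd(24, 6) = 6; lcm(24, 6) = 24 * 6 / 6 = 144 / 6 = 24
Full cycle length = 24

Answer: 24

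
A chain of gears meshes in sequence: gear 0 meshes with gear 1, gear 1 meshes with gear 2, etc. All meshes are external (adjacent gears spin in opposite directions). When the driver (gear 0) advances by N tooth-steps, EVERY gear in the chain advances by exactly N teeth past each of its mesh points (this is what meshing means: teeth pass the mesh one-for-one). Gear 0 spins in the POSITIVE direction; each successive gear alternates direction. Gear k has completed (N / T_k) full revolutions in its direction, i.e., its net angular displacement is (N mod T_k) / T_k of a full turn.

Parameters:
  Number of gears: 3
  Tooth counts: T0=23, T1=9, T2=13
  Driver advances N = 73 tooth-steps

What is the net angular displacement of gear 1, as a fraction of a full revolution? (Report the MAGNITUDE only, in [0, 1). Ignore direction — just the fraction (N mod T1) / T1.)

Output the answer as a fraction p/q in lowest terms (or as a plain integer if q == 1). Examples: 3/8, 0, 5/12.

Chain of 3 gears, tooth counts: [23, 9, 13]
  gear 0: T0=23, direction=positive, advance = 73 mod 23 = 4 teeth = 4/23 turn
  gear 1: T1=9, direction=negative, advance = 73 mod 9 = 1 teeth = 1/9 turn
  gear 2: T2=13, direction=positive, advance = 73 mod 13 = 8 teeth = 8/13 turn
Gear 1: 73 mod 9 = 1
Fraction = 1 / 9 = 1/9 (gcd(1,9)=1) = 1/9

Answer: 1/9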